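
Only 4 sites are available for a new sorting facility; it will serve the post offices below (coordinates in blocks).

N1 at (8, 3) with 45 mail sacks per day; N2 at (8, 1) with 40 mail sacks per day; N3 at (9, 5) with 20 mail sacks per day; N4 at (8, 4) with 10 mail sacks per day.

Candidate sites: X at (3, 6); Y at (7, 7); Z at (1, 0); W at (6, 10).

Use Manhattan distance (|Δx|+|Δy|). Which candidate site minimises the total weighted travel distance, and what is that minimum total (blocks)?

Y, total 625 blocks

Total weighted distance at each candidate:
  X (3, 6): total = 970
  Y (7, 7): total = 625
  Z (1, 0): total = 1140
  W (6, 10): total = 1085
Minimum is at Y with total 625 blocks.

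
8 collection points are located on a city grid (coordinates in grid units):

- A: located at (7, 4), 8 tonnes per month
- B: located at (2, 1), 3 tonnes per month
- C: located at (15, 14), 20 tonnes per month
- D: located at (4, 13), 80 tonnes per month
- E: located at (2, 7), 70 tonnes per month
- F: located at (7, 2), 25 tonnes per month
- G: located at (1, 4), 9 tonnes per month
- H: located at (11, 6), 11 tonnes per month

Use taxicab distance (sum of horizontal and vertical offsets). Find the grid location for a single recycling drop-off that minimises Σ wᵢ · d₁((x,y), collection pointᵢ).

(4, 7)

Manhattan distance separates: Σwᵢ(|x−xᵢ|+|y−yᵢ|) = Σwᵢ|x−xᵢ| + Σwᵢ|y−yᵢ|, so x and y are optimised independently as 1-D weighted medians.
Total weight W = 226; half = 113.
x-coordinate, sorted with cumulative weight:
  x=1 (G, w=9) cum 9
  x=2 (B, w=3) cum 12
  x=2 (E, w=70) cum 82
  x=4 (D, w=80) cum 162  ← median
  x=7 (A, w=8) cum 170
  x=7 (F, w=25) cum 195
  x=11 (H, w=11) cum 206
  x=15 (C, w=20) cum 226
⇒ x* = 4
y-coordinate, sorted with cumulative weight:
  y=1 (B, w=3) cum 3
  y=2 (F, w=25) cum 28
  y=4 (A, w=8) cum 36
  y=4 (G, w=9) cum 45
  y=6 (H, w=11) cum 56
  y=7 (E, w=70) cum 126  ← median
  y=13 (D, w=80) cum 206
  y=14 (C, w=20) cum 226
⇒ y* = 7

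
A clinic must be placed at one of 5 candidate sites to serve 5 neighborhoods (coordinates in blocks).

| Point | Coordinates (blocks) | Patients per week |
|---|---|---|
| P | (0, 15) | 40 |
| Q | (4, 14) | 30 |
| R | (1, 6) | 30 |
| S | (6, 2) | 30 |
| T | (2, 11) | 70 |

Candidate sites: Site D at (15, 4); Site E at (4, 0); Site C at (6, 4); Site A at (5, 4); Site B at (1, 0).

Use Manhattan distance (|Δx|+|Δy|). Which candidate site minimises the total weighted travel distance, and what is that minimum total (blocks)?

Site A, total 1940 blocks

Total weighted distance at each candidate:
  Site D (15, 4): total = 3880
  Site E (4, 0): total = 2480
  Site C (6, 4): total = 2080
  Site A (5, 4): total = 1940
  Site B (1, 0): total = 2380
Minimum is at Site A with total 1940 blocks.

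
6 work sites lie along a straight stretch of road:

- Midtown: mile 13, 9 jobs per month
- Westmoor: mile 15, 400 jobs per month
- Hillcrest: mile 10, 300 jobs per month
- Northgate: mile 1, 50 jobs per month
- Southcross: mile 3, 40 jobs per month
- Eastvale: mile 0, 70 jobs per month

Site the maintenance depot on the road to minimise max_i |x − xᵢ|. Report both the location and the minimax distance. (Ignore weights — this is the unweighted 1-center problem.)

The 1-center on a line is the midpoint of the two extreme points: leftmost at 0, rightmost at 15.
Optimal location = (0 + 15)/2 = 7.5; maximum distance = (15 − 0)/2 = 7.5.

location 7.5, max distance 7.5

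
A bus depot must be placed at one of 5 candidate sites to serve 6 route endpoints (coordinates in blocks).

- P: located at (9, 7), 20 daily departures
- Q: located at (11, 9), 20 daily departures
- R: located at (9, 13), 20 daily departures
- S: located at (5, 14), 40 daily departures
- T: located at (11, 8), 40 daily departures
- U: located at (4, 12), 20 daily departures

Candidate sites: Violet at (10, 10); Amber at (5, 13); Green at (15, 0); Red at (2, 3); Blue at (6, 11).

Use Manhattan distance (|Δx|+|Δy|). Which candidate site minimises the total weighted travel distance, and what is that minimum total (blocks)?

Total weighted distance at each candidate:
  Violet (10, 10): total = 840
  Amber (5, 13): total = 1000
  Green (15, 0): total = 2800
  Red (2, 3): total = 2200
  Blue (6, 11): total = 920
Minimum is at Violet with total 840 blocks.

Violet, total 840 blocks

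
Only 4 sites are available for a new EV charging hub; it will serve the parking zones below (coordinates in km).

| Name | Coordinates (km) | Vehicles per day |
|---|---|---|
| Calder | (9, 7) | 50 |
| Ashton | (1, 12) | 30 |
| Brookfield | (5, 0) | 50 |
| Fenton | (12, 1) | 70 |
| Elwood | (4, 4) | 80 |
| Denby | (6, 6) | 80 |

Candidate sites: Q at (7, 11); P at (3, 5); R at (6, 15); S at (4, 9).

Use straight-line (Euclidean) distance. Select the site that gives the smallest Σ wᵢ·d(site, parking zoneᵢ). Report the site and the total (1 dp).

P, total 1859.4 km

Total weighted distance at each candidate:
  Q (7, 11): total = 2764.9
  P (3, 5): total = 1859.4
  R (6, 15): total = 4034.4
  S (4, 9): total = 2329.7
Minimum is at P with total 1859.4 km.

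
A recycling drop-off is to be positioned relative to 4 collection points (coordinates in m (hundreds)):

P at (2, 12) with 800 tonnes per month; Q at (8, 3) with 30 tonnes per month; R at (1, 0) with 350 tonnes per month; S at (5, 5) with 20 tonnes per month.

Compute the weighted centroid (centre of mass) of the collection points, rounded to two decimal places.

The minimiser of Σwᵢ‖p−pᵢ‖² is the weighted centroid p* = (Σwᵢpᵢ)/(Σwᵢ).
Σwᵢ = 1200.
Σwᵢxᵢ = 800·2 + 30·8 + 350·1 + 20·5 = 2290.
Σwᵢyᵢ = 800·12 + 30·3 + 350·0 + 20·5 = 9790.
x* = 2290/1200 = 1.91, y* = 9790/1200 = 8.16.

(1.91, 8.16)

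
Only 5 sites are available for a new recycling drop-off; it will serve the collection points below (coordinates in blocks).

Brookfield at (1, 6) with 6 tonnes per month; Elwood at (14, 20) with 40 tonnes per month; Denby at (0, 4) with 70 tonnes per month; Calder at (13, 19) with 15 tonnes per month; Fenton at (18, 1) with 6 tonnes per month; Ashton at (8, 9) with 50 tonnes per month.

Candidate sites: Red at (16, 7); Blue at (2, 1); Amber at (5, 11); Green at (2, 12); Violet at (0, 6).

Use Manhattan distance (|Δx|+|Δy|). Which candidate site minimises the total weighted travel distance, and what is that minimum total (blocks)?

Amber, total 2242 blocks

Total weighted distance at each candidate:
  Red (16, 7): total = 2799
  Blue (2, 1): total = 2857
  Amber (5, 11): total = 2242
  Green (2, 12): total = 2424
  Violet (0, 6): total = 2344
Minimum is at Amber with total 2242 blocks.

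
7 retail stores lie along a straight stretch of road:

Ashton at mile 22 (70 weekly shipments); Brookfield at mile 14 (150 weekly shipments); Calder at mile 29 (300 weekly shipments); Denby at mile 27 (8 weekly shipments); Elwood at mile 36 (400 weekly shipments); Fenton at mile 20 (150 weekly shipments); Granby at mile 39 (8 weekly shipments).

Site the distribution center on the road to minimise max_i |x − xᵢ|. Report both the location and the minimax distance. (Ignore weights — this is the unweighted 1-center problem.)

location 26.5, max distance 12.5

The 1-center on a line is the midpoint of the two extreme points: leftmost at 14, rightmost at 39.
Optimal location = (14 + 39)/2 = 26.5; maximum distance = (39 − 14)/2 = 12.5.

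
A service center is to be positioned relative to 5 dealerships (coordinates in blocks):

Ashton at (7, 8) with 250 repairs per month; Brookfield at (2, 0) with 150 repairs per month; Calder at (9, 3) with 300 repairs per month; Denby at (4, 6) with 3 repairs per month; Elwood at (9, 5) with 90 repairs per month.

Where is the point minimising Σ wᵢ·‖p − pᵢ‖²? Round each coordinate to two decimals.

The minimiser of Σwᵢ‖p−pᵢ‖² is the weighted centroid p* = (Σwᵢpᵢ)/(Σwᵢ).
Σwᵢ = 793.
Σwᵢxᵢ = 250·7 + 150·2 + 300·9 + 3·4 + 90·9 = 5572.
Σwᵢyᵢ = 250·8 + 150·0 + 300·3 + 3·6 + 90·5 = 3368.
x* = 5572/793 = 7.03, y* = 3368/793 = 4.25.

(7.03, 4.25)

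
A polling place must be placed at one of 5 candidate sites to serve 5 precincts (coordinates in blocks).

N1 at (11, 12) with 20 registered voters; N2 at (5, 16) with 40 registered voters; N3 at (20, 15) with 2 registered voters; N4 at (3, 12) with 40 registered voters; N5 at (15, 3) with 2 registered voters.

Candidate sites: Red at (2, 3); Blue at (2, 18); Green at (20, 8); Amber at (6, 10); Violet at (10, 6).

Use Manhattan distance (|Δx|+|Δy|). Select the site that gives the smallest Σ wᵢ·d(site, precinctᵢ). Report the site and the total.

Amber, total 690 blocks

Total weighted distance at each candidate:
  Red (2, 3): total = 1486
  Blue (2, 18): total = 878
  Green (20, 8): total = 2054
  Amber (6, 10): total = 690
  Violet (10, 6): total = 1314
Minimum is at Amber with total 690 blocks.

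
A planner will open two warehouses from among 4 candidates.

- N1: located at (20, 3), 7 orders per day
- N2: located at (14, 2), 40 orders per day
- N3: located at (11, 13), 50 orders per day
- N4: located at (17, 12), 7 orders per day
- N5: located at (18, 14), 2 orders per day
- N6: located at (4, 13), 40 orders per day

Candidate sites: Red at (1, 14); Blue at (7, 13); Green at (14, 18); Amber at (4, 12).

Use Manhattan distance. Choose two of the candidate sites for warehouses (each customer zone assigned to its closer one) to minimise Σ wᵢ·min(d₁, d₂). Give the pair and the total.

{Blue, Green}, total 1186

Evaluate every pair (each demand assigned to the nearer of the two):
  {Blue, Green}: total = 1186
  {Blue, Amber}: total = 1222
  {Red, Blue}: total = 1302
  {Green, Amber}: total = 1306
  {Red, Green}: total = 1426
  {Red, Amber}: total = 1538
Best pair: {Blue, Green} with total 1186.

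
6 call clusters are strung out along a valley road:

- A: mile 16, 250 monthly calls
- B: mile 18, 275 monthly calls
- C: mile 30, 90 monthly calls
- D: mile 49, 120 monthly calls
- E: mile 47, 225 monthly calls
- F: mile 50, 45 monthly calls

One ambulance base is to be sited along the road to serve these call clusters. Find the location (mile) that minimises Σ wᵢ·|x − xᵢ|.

x = 18

For a sum of weighted absolute distances on a line, the optimum is the weighted median (not the mean). Total weight W = 1005; half-weight = 502.5.
Sort by position and accumulate weight:
  mile 16 (A, w=250) → cum 250
  mile 18 (B, w=275) → cum 525  ≥ 502.5 → median here
  mile 30 (C, w=90) → cum 615
  mile 47 (E, w=225) → cum 840
  mile 49 (D, w=120) → cum 960
  mile 50 (F, w=45) → cum 1005
Optimal location: mile 18.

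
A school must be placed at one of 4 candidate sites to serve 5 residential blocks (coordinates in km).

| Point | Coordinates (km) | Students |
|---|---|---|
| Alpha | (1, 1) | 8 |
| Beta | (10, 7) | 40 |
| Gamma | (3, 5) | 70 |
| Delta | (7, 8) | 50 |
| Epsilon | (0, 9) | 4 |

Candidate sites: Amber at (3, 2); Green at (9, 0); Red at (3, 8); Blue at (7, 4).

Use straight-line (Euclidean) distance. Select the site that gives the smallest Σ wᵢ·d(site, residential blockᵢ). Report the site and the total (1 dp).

Total weighted distance at each candidate:
  Amber (3, 2): total = 963.0
  Green (9, 0): total = 1357.3
  Red (3, 8): total = 763.7
  Blue (7, 4): total = 746.4
Minimum is at Blue with total 746.4 km.

Blue, total 746.4 km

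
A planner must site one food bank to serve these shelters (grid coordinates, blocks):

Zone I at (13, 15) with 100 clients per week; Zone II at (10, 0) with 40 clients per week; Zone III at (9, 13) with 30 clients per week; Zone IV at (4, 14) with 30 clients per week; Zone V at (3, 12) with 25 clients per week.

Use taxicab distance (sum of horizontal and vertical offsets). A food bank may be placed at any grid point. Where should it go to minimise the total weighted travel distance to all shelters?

Manhattan distance separates: Σwᵢ(|x−xᵢ|+|y−yᵢ|) = Σwᵢ|x−xᵢ| + Σwᵢ|y−yᵢ|, so x and y are optimised independently as 1-D weighted medians.
Total weight W = 225; half = 112.5.
x-coordinate, sorted with cumulative weight:
  x=3 (Zone V, w=25) cum 25
  x=4 (Zone IV, w=30) cum 55
  x=9 (Zone III, w=30) cum 85
  x=10 (Zone II, w=40) cum 125  ← median
  x=13 (Zone I, w=100) cum 225
⇒ x* = 10
y-coordinate, sorted with cumulative weight:
  y=0 (Zone II, w=40) cum 40
  y=12 (Zone V, w=25) cum 65
  y=13 (Zone III, w=30) cum 95
  y=14 (Zone IV, w=30) cum 125  ← median
  y=15 (Zone I, w=100) cum 225
⇒ y* = 14

(10, 14)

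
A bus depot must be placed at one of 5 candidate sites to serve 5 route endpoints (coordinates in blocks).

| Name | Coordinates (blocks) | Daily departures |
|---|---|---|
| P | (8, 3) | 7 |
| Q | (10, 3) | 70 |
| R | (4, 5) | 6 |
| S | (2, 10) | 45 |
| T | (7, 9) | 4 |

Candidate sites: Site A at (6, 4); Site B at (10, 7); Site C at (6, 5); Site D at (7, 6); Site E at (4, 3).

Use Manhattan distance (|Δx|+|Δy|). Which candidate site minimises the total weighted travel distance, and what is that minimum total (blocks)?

Site A, total 863 blocks

Total weighted distance at each candidate:
  Site A (6, 4): total = 863
  Site B (10, 7): total = 885
  Site C (6, 5): total = 885
  Site D (7, 6): total = 889
  Site E (4, 3): total = 901
Minimum is at Site A with total 863 blocks.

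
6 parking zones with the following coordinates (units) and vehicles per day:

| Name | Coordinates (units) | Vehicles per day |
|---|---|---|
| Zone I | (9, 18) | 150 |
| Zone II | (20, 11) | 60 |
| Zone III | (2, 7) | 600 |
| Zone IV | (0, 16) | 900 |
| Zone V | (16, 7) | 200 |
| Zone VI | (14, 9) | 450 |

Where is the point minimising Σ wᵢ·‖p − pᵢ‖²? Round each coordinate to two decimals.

(5.61, 11.61)

The minimiser of Σwᵢ‖p−pᵢ‖² is the weighted centroid p* = (Σwᵢpᵢ)/(Σwᵢ).
Σwᵢ = 2360.
Σwᵢxᵢ = 150·9 + 60·20 + 600·2 + 900·0 + 200·16 + 450·14 = 13250.
Σwᵢyᵢ = 150·18 + 60·11 + 600·7 + 900·16 + 200·7 + 450·9 = 27410.
x* = 13250/2360 = 5.61, y* = 27410/2360 = 11.61.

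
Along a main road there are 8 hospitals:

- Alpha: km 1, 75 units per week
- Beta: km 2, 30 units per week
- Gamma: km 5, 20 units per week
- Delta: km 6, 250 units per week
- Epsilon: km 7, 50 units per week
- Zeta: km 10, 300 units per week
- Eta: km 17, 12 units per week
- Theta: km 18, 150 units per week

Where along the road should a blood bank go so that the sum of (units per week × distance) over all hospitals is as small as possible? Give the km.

x = 10

For a sum of weighted absolute distances on a line, the optimum is the weighted median (not the mean). Total weight W = 887; half-weight = 443.5.
Sort by position and accumulate weight:
  km 1 (Alpha, w=75) → cum 75
  km 2 (Beta, w=30) → cum 105
  km 5 (Gamma, w=20) → cum 125
  km 6 (Delta, w=250) → cum 375
  km 7 (Epsilon, w=50) → cum 425
  km 10 (Zeta, w=300) → cum 725  ≥ 443.5 → median here
  km 17 (Eta, w=12) → cum 737
  km 18 (Theta, w=150) → cum 887
Optimal location: km 10.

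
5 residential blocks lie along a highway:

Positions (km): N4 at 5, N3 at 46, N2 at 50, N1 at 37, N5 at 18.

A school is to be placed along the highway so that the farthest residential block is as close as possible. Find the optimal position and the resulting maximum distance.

The 1-center on a line is the midpoint of the two extreme points: leftmost at 5, rightmost at 50.
Optimal location = (5 + 50)/2 = 27.5; maximum distance = (50 − 5)/2 = 22.5.

location 27.5, max distance 22.5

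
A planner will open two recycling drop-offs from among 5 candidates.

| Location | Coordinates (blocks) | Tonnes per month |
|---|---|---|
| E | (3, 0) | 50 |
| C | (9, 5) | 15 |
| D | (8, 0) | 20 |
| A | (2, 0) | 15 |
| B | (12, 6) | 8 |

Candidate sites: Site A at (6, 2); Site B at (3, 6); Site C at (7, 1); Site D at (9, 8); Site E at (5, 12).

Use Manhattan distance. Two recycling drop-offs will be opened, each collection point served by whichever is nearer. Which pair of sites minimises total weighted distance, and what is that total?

Evaluate every pair (each demand assigned to the nearer of the two):
  {Site C, Site D}: total = 465
  {Site A, Site D}: total = 505
  {Site B, Site C}: total = 542
  {Site A, Site C}: total = 550
  {Site C, Site E}: total = 550
  {Site A, Site B}: total = 582
  {Site A, Site E}: total = 590
  {Site B, Site D}: total = 670
  {Site B, Site E}: total = 802
  {Site D, Site E}: total = 1190
Best pair: {Site C, Site D} with total 465.

{Site C, Site D}, total 465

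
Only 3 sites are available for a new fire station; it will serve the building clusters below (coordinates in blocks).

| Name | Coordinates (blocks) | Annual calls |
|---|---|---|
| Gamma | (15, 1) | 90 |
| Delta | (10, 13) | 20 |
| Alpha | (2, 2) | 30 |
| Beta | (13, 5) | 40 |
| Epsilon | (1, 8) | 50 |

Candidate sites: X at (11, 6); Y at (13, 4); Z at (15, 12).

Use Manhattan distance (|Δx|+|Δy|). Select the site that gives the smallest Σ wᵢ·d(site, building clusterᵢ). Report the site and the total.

Y, total 1920 blocks

Total weighted distance at each candidate:
  X (11, 6): total = 2080
  Y (13, 4): total = 1920
  Z (15, 12): total = 3060
Minimum is at Y with total 1920 blocks.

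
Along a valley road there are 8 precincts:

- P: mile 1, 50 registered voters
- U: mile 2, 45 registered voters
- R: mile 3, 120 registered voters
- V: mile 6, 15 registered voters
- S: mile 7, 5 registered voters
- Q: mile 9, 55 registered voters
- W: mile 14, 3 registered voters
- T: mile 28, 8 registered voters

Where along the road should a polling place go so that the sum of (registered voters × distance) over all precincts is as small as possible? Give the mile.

For a sum of weighted absolute distances on a line, the optimum is the weighted median (not the mean). Total weight W = 301; half-weight = 150.5.
Sort by position and accumulate weight:
  mile 1 (P, w=50) → cum 50
  mile 2 (U, w=45) → cum 95
  mile 3 (R, w=120) → cum 215  ≥ 150.5 → median here
  mile 6 (V, w=15) → cum 230
  mile 7 (S, w=5) → cum 235
  mile 9 (Q, w=55) → cum 290
  mile 14 (W, w=3) → cum 293
  mile 28 (T, w=8) → cum 301
Optimal location: mile 3.

x = 3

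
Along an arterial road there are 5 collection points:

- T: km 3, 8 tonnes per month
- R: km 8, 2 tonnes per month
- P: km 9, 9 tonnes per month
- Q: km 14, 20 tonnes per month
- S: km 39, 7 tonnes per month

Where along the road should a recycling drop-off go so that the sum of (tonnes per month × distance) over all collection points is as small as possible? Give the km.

x = 14

For a sum of weighted absolute distances on a line, the optimum is the weighted median (not the mean). Total weight W = 46; half-weight = 23.
Sort by position and accumulate weight:
  km 3 (T, w=8) → cum 8
  km 8 (R, w=2) → cum 10
  km 9 (P, w=9) → cum 19
  km 14 (Q, w=20) → cum 39  ≥ 23 → median here
  km 39 (S, w=7) → cum 46
Optimal location: km 14.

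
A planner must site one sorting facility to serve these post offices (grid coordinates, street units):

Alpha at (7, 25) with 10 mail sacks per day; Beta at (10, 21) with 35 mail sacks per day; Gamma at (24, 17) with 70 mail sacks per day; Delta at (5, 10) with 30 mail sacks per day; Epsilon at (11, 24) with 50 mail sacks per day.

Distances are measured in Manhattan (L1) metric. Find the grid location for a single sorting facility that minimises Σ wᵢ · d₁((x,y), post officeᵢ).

(11, 17)

Manhattan distance separates: Σwᵢ(|x−xᵢ|+|y−yᵢ|) = Σwᵢ|x−xᵢ| + Σwᵢ|y−yᵢ|, so x and y are optimised independently as 1-D weighted medians.
Total weight W = 195; half = 97.5.
x-coordinate, sorted with cumulative weight:
  x=5 (Delta, w=30) cum 30
  x=7 (Alpha, w=10) cum 40
  x=10 (Beta, w=35) cum 75
  x=11 (Epsilon, w=50) cum 125  ← median
  x=24 (Gamma, w=70) cum 195
⇒ x* = 11
y-coordinate, sorted with cumulative weight:
  y=10 (Delta, w=30) cum 30
  y=17 (Gamma, w=70) cum 100  ← median
  y=21 (Beta, w=35) cum 135
  y=24 (Epsilon, w=50) cum 185
  y=25 (Alpha, w=10) cum 195
⇒ y* = 17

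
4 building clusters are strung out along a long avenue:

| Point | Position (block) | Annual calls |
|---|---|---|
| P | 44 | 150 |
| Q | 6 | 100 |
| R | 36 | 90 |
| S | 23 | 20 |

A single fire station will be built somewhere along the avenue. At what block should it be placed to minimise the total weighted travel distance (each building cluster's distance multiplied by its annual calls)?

x = 36

For a sum of weighted absolute distances on a line, the optimum is the weighted median (not the mean). Total weight W = 360; half-weight = 180.
Sort by position and accumulate weight:
  block 6 (Q, w=100) → cum 100
  block 23 (S, w=20) → cum 120
  block 36 (R, w=90) → cum 210  ≥ 180 → median here
  block 44 (P, w=150) → cum 360
Optimal location: block 36.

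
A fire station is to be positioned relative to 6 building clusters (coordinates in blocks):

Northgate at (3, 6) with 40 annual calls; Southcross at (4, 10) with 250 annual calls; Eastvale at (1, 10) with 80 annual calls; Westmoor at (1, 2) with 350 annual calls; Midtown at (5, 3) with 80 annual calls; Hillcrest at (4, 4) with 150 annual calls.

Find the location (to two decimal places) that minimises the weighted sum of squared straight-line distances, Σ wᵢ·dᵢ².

The minimiser of Σwᵢ‖p−pᵢ‖² is the weighted centroid p* = (Σwᵢpᵢ)/(Σwᵢ).
Σwᵢ = 950.
Σwᵢxᵢ = 40·3 + 250·4 + 80·1 + 350·1 + 80·5 + 150·4 = 2550.
Σwᵢyᵢ = 40·6 + 250·10 + 80·10 + 350·2 + 80·3 + 150·4 = 5080.
x* = 2550/950 = 2.68, y* = 5080/950 = 5.35.

(2.68, 5.35)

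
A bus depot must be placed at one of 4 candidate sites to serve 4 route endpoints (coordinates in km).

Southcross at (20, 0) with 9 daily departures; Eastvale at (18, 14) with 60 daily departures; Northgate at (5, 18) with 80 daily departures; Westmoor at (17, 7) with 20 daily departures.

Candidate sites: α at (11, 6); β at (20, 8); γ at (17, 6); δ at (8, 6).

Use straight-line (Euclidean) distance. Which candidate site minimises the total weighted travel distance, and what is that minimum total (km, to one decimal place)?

Total weighted distance at each candidate:
  α (11, 6): total = 1930.1
  β (20, 8): total = 1956.9
  γ (17, 6): total = 1921.8
  δ (8, 6): total = 2059.8
Minimum is at γ with total 1921.8 km.

γ, total 1921.8 km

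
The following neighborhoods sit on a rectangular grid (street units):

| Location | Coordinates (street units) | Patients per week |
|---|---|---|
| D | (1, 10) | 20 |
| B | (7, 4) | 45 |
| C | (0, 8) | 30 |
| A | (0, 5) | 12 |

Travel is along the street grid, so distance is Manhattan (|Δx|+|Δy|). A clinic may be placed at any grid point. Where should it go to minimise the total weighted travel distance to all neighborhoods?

Manhattan distance separates: Σwᵢ(|x−xᵢ|+|y−yᵢ|) = Σwᵢ|x−xᵢ| + Σwᵢ|y−yᵢ|, so x and y are optimised independently as 1-D weighted medians.
Total weight W = 107; half = 53.5.
x-coordinate, sorted with cumulative weight:
  x=0 (C, w=30) cum 30
  x=0 (A, w=12) cum 42
  x=1 (D, w=20) cum 62  ← median
  x=7 (B, w=45) cum 107
⇒ x* = 1
y-coordinate, sorted with cumulative weight:
  y=4 (B, w=45) cum 45
  y=5 (A, w=12) cum 57  ← median
  y=8 (C, w=30) cum 87
  y=10 (D, w=20) cum 107
⇒ y* = 5

(1, 5)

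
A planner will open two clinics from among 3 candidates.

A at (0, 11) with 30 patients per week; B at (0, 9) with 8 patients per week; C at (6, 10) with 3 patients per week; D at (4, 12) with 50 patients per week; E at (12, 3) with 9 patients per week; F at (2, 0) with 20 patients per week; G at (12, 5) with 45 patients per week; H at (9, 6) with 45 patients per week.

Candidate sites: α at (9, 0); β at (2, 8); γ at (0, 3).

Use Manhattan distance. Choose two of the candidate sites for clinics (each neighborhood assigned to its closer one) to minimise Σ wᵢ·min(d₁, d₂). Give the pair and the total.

{α, β}, total 1316

Evaluate every pair (each demand assigned to the nearer of the two):
  {α, β}: total = 1316
  {β, γ}: total = 1690
  {α, γ}: total = 1761
Best pair: {α, β} with total 1316.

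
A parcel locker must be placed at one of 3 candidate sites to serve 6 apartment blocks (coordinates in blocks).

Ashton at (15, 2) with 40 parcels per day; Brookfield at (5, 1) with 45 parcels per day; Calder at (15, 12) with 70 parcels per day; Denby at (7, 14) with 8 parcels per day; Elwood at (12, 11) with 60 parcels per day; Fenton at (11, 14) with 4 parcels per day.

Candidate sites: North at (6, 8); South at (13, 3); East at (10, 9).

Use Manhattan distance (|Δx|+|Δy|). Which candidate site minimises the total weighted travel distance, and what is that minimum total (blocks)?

East, total 1953 blocks

Total weighted distance at each candidate:
  North (6, 8): total = 2510
  South (13, 3): total = 2068
  East (10, 9): total = 1953
Minimum is at East with total 1953 blocks.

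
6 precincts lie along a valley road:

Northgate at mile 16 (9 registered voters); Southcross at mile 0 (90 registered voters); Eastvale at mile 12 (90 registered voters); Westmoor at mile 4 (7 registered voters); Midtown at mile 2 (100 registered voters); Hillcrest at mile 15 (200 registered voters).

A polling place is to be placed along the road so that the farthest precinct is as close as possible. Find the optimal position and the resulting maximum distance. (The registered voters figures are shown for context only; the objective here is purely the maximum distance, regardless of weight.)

The 1-center on a line is the midpoint of the two extreme points: leftmost at 0, rightmost at 16.
Optimal location = (0 + 16)/2 = 8; maximum distance = (16 − 0)/2 = 8.

location 8, max distance 8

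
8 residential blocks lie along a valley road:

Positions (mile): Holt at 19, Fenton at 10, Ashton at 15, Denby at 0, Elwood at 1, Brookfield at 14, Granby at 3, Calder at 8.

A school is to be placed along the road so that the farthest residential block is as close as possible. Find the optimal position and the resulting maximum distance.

The 1-center on a line is the midpoint of the two extreme points: leftmost at 0, rightmost at 19.
Optimal location = (0 + 19)/2 = 9.5; maximum distance = (19 − 0)/2 = 9.5.

location 9.5, max distance 9.5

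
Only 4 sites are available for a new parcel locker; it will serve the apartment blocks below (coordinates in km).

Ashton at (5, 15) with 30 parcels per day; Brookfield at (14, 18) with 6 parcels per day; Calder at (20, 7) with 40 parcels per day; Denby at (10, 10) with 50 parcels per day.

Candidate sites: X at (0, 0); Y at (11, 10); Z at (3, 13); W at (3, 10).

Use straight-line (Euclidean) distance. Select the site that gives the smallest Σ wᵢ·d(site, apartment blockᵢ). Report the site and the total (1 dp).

Total weighted distance at each candidate:
  X (0, 0): total = 2165.9
  Y (11, 10): total = 715.0
  Z (3, 13): total = 1259.2
  W (3, 10): total = 1283.7
Minimum is at Y with total 715.0 km.

Y, total 715.0 km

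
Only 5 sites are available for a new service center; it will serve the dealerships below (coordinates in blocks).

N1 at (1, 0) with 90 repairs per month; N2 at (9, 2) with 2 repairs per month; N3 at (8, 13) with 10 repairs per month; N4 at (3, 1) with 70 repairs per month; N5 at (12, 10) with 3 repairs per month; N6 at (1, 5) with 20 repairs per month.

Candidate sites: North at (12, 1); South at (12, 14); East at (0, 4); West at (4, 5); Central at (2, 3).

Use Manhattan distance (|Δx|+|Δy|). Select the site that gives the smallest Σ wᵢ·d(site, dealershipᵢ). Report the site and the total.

Total weighted distance at each candidate:
  North (12, 1): total = 2205
  South (12, 14): total = 4282
  East (0, 4): total = 1156
  West (4, 5): total = 1305
  Central (2, 3): total = 857
Minimum is at Central with total 857 blocks.

Central, total 857 blocks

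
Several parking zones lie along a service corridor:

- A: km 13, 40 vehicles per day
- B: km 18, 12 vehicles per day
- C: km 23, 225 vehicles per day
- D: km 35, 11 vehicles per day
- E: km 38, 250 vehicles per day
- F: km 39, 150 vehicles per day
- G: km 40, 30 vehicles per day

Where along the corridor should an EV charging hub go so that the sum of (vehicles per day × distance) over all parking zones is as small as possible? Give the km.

x = 38

For a sum of weighted absolute distances on a line, the optimum is the weighted median (not the mean). Total weight W = 718; half-weight = 359.
Sort by position and accumulate weight:
  km 13 (A, w=40) → cum 40
  km 18 (B, w=12) → cum 52
  km 23 (C, w=225) → cum 277
  km 35 (D, w=11) → cum 288
  km 38 (E, w=250) → cum 538  ≥ 359 → median here
  km 39 (F, w=150) → cum 688
  km 40 (G, w=30) → cum 718
Optimal location: km 38.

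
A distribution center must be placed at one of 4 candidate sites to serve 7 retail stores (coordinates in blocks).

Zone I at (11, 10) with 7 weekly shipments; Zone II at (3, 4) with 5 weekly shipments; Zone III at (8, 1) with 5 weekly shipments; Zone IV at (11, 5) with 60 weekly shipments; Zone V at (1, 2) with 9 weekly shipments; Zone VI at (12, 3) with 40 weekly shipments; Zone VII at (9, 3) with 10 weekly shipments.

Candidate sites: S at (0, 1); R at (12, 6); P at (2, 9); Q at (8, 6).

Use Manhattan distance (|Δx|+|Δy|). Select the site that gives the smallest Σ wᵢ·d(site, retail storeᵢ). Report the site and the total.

R, total 570 blocks

Total weighted distance at each candidate:
  S (0, 1): total = 1798
  R (12, 6): total = 570
  P (2, 9): total = 1792
  Q (8, 6): total = 768
Minimum is at R with total 570 blocks.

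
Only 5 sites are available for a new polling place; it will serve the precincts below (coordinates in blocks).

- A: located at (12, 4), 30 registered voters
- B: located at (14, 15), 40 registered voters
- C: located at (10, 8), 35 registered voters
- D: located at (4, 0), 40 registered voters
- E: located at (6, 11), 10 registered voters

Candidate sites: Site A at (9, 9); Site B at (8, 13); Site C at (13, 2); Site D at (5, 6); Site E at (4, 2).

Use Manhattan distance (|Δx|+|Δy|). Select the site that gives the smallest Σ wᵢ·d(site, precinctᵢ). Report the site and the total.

Site A, total 1360 blocks

Total weighted distance at each candidate:
  Site A (9, 9): total = 1360
  Site B (8, 13): total = 1675
  Site C (13, 2): total = 1565
  Site D (5, 6): total = 1575
  Site E (4, 2): total = 1830
Minimum is at Site A with total 1360 blocks.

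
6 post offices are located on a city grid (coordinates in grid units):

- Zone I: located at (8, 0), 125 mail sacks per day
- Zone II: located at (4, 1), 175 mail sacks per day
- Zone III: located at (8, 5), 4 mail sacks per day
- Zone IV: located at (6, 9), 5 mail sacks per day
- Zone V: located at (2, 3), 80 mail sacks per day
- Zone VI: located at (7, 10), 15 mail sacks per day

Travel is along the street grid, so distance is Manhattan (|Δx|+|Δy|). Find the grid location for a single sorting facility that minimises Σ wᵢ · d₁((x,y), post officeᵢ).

Manhattan distance separates: Σwᵢ(|x−xᵢ|+|y−yᵢ|) = Σwᵢ|x−xᵢ| + Σwᵢ|y−yᵢ|, so x and y are optimised independently as 1-D weighted medians.
Total weight W = 404; half = 202.
x-coordinate, sorted with cumulative weight:
  x=2 (Zone V, w=80) cum 80
  x=4 (Zone II, w=175) cum 255  ← median
  x=6 (Zone IV, w=5) cum 260
  x=7 (Zone VI, w=15) cum 275
  x=8 (Zone I, w=125) cum 400
  x=8 (Zone III, w=4) cum 404
⇒ x* = 4
y-coordinate, sorted with cumulative weight:
  y=0 (Zone I, w=125) cum 125
  y=1 (Zone II, w=175) cum 300  ← median
  y=3 (Zone V, w=80) cum 380
  y=5 (Zone III, w=4) cum 384
  y=9 (Zone IV, w=5) cum 389
  y=10 (Zone VI, w=15) cum 404
⇒ y* = 1

(4, 1)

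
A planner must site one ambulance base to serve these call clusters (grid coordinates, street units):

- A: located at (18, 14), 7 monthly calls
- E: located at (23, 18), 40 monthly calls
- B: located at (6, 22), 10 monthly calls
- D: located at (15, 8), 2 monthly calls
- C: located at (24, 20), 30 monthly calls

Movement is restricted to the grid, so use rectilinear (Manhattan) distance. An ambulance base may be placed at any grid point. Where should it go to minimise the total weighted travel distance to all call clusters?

Manhattan distance separates: Σwᵢ(|x−xᵢ|+|y−yᵢ|) = Σwᵢ|x−xᵢ| + Σwᵢ|y−yᵢ|, so x and y are optimised independently as 1-D weighted medians.
Total weight W = 89; half = 44.5.
x-coordinate, sorted with cumulative weight:
  x=6 (B, w=10) cum 10
  x=15 (D, w=2) cum 12
  x=18 (A, w=7) cum 19
  x=23 (E, w=40) cum 59  ← median
  x=24 (C, w=30) cum 89
⇒ x* = 23
y-coordinate, sorted with cumulative weight:
  y=8 (D, w=2) cum 2
  y=14 (A, w=7) cum 9
  y=18 (E, w=40) cum 49  ← median
  y=20 (C, w=30) cum 79
  y=22 (B, w=10) cum 89
⇒ y* = 18

(23, 18)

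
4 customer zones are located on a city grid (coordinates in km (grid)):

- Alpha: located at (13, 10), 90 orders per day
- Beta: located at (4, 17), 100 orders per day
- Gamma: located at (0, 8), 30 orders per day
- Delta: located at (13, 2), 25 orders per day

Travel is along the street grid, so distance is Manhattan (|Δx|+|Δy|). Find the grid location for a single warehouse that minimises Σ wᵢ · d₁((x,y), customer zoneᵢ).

Manhattan distance separates: Σwᵢ(|x−xᵢ|+|y−yᵢ|) = Σwᵢ|x−xᵢ| + Σwᵢ|y−yᵢ|, so x and y are optimised independently as 1-D weighted medians.
Total weight W = 245; half = 122.5.
x-coordinate, sorted with cumulative weight:
  x=0 (Gamma, w=30) cum 30
  x=4 (Beta, w=100) cum 130  ← median
  x=13 (Alpha, w=90) cum 220
  x=13 (Delta, w=25) cum 245
⇒ x* = 4
y-coordinate, sorted with cumulative weight:
  y=2 (Delta, w=25) cum 25
  y=8 (Gamma, w=30) cum 55
  y=10 (Alpha, w=90) cum 145  ← median
  y=17 (Beta, w=100) cum 245
⇒ y* = 10

(4, 10)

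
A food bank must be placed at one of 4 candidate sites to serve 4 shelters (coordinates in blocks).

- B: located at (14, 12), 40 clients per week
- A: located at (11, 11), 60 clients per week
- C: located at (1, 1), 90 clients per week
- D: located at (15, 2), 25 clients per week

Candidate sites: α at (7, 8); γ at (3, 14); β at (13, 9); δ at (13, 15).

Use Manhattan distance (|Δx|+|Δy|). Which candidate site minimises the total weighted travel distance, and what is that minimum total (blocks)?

Total weighted distance at each candidate:
  α (7, 8): total = 2380
  γ (3, 14): total = 3130
  β (13, 9): total = 2425
  δ (13, 15): total = 3235
Minimum is at α with total 2380 blocks.

α, total 2380 blocks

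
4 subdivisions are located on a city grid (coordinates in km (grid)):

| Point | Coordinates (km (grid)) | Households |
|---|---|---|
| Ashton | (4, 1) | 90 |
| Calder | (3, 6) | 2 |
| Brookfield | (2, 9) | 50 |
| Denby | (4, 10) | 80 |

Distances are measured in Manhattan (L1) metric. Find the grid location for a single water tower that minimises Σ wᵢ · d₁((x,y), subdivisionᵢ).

Manhattan distance separates: Σwᵢ(|x−xᵢ|+|y−yᵢ|) = Σwᵢ|x−xᵢ| + Σwᵢ|y−yᵢ|, so x and y are optimised independently as 1-D weighted medians.
Total weight W = 222; half = 111.
x-coordinate, sorted with cumulative weight:
  x=2 (Brookfield, w=50) cum 50
  x=3 (Calder, w=2) cum 52
  x=4 (Ashton, w=90) cum 142  ← median
  x=4 (Denby, w=80) cum 222
⇒ x* = 4
y-coordinate, sorted with cumulative weight:
  y=1 (Ashton, w=90) cum 90
  y=6 (Calder, w=2) cum 92
  y=9 (Brookfield, w=50) cum 142  ← median
  y=10 (Denby, w=80) cum 222
⇒ y* = 9

(4, 9)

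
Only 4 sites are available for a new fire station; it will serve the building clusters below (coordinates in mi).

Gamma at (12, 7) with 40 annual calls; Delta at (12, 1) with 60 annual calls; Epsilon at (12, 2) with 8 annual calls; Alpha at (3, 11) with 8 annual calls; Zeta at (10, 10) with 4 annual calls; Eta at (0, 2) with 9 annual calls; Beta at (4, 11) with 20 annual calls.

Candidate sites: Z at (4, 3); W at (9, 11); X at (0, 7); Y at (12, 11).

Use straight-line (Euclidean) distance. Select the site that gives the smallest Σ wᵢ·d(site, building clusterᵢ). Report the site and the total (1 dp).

W, total 1170.5 mi

Total weighted distance at each candidate:
  Z (4, 3): total = 1215.5
  W (9, 11): total = 1170.5
  X (0, 7): total = 1628.9
  Y (12, 11): total = 1207.9
Minimum is at W with total 1170.5 mi.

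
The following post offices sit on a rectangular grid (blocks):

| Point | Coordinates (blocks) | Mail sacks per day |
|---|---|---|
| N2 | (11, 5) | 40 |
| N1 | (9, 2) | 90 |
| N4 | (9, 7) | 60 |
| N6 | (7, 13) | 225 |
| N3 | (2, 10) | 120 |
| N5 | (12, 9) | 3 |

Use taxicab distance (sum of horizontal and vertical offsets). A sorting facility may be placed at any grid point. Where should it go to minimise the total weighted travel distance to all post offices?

Manhattan distance separates: Σwᵢ(|x−xᵢ|+|y−yᵢ|) = Σwᵢ|x−xᵢ| + Σwᵢ|y−yᵢ|, so x and y are optimised independently as 1-D weighted medians.
Total weight W = 538; half = 269.
x-coordinate, sorted with cumulative weight:
  x=2 (N3, w=120) cum 120
  x=7 (N6, w=225) cum 345  ← median
  x=9 (N1, w=90) cum 435
  x=9 (N4, w=60) cum 495
  x=11 (N2, w=40) cum 535
  x=12 (N5, w=3) cum 538
⇒ x* = 7
y-coordinate, sorted with cumulative weight:
  y=2 (N1, w=90) cum 90
  y=5 (N2, w=40) cum 130
  y=7 (N4, w=60) cum 190
  y=9 (N5, w=3) cum 193
  y=10 (N3, w=120) cum 313  ← median
  y=13 (N6, w=225) cum 538
⇒ y* = 10

(7, 10)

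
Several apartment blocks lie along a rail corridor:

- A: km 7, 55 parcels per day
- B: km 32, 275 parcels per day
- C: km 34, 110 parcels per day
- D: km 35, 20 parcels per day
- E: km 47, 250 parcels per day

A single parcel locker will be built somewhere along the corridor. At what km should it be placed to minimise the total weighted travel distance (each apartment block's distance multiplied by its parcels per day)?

For a sum of weighted absolute distances on a line, the optimum is the weighted median (not the mean). Total weight W = 710; half-weight = 355.
Sort by position and accumulate weight:
  km 7 (A, w=55) → cum 55
  km 32 (B, w=275) → cum 330
  km 34 (C, w=110) → cum 440  ≥ 355 → median here
  km 35 (D, w=20) → cum 460
  km 47 (E, w=250) → cum 710
Optimal location: km 34.

x = 34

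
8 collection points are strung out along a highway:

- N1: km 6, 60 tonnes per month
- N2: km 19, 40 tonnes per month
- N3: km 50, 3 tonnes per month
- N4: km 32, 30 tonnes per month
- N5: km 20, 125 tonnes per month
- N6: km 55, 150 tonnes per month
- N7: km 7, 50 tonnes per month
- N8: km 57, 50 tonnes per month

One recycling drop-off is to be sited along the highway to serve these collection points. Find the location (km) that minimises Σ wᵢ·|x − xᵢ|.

For a sum of weighted absolute distances on a line, the optimum is the weighted median (not the mean). Total weight W = 508; half-weight = 254.
Sort by position and accumulate weight:
  km 6 (N1, w=60) → cum 60
  km 7 (N7, w=50) → cum 110
  km 19 (N2, w=40) → cum 150
  km 20 (N5, w=125) → cum 275  ≥ 254 → median here
  km 32 (N4, w=30) → cum 305
  km 50 (N3, w=3) → cum 308
  km 55 (N6, w=150) → cum 458
  km 57 (N8, w=50) → cum 508
Optimal location: km 20.

x = 20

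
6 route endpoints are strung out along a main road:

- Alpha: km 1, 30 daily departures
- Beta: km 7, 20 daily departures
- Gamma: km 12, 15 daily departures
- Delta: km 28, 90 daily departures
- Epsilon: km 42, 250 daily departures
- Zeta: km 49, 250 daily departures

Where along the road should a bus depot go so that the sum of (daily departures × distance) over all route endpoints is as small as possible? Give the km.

For a sum of weighted absolute distances on a line, the optimum is the weighted median (not the mean). Total weight W = 655; half-weight = 327.5.
Sort by position and accumulate weight:
  km 1 (Alpha, w=30) → cum 30
  km 7 (Beta, w=20) → cum 50
  km 12 (Gamma, w=15) → cum 65
  km 28 (Delta, w=90) → cum 155
  km 42 (Epsilon, w=250) → cum 405  ≥ 327.5 → median here
  km 49 (Zeta, w=250) → cum 655
Optimal location: km 42.

x = 42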